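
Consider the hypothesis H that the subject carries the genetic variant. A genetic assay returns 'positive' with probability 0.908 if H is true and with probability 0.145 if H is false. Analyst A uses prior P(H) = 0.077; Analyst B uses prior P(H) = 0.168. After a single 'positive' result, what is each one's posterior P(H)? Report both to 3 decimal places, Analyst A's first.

The likelihood ratio for a 'positive' result is 0.908/0.145 = 6.2621.
Analyst A: prior odds 0.077/0.923 = 0.083424; posterior odds 0.52240; posterior probability 0.343.
Analyst B: prior odds 0.168/0.832 = 0.20192; posterior odds 1.2645; posterior probability 0.558.

Analyst A: 0.343; Analyst B: 0.558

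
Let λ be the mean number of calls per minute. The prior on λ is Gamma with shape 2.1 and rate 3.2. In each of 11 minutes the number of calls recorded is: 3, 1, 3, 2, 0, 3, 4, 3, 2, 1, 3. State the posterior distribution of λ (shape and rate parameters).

The Poisson likelihood adds the total count to the shape and the number of exposure periods to the rate. Here ∑xᵢ = 25 and n = 11, so shape 2.1→27.1 and rate 3.2→14.2.

Posterior: Gamma(shape=27.1, rate=14.2)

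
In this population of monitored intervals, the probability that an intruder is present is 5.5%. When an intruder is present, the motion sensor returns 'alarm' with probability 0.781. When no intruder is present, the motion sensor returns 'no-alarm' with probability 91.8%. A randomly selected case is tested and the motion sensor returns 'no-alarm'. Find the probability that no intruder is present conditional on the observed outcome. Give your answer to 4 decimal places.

Write H for 'an intruder is present'. Prior odds H:¬H = 0.055/0.945 = 0.058201. For the 'no-alarm' outcome, the likelihood ratio is 0.219/0.918 = 0.23856.
Posterior odds = 0.058201 × 0.23856 = 0.013885, so P(H|E) = 0.013885/(1+0.013885) = 0.0137. Then P(¬H|E) = 1 − 0.0137 = 0.9863.

P(¬H | E) ≈ 0.9863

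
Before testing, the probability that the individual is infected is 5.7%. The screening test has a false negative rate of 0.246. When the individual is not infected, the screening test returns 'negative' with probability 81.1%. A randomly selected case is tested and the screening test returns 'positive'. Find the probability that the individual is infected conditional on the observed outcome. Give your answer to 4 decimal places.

P(H | E) ≈ 0.1943

Let H be the event that the individual is infected. P(H) = 0.057, so P(¬H) = 0.943. With E the 'positive' result, P(E|H) = 0.754 and P(E|¬H) = 0.189.
P(E) = 0.754·0.057 + 0.189·0.943 = 0.042978 + 0.17823 = 0.22120.
By Bayes' theorem, P(H|E) = 0.042978 / 0.22120 = 0.1943.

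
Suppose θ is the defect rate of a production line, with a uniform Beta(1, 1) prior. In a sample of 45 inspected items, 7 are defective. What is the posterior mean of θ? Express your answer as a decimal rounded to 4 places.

Posterior mean ≈ 0.1702

Observing 7 successes and 38 failures updates Beta(1, 1) by adding the success and failure counts to the two shape parameters: α = 1+7 = 8, β = 1+38 = 39.
Posterior mean = α/(α+β) = 8/47 = 0.1702.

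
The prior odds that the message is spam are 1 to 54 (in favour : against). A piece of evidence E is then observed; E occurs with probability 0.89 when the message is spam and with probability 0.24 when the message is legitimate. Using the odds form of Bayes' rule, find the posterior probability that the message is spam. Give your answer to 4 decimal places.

Prior odds = 1/54 = 0.018519.
Likelihood ratio for E = 0.89/0.24 = 3.7083.
Posterior odds = prior odds × LR = 0.068673.
Posterior probability = odds/(1+odds) = 0.068673/1.0687 = 0.0643.

Posterior probability ≈ 0.0643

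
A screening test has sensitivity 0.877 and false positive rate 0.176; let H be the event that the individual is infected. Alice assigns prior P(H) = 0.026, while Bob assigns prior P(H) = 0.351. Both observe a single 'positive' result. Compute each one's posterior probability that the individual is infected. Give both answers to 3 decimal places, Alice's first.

Alice: 0.117; Bob: 0.729

P('+'|H) = 0.877, P('+'|¬H) = 0.176.
Alice: numerator 0.877·0.026 = 0.022802; evidence = 0.022802+0.176·0.974 = 0.19423; posterior = 0.117.
Bob: numerator 0.877·0.351 = 0.30783; evidence = 0.30783+0.176·0.649 = 0.42205; posterior = 0.729.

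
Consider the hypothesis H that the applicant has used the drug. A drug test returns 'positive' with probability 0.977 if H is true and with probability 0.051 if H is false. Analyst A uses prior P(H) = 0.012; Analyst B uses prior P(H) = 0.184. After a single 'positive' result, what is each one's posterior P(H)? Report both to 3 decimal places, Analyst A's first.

The likelihood ratio for a 'positive' result is 0.977/0.051 = 19.157.
Analyst A: prior odds 0.012/0.988 = 0.012146; posterior odds 0.23267; posterior probability 0.189.
Analyst B: prior odds 0.184/0.816 = 0.22549; posterior odds 4.3197; posterior probability 0.812.

Analyst A: 0.189; Analyst B: 0.812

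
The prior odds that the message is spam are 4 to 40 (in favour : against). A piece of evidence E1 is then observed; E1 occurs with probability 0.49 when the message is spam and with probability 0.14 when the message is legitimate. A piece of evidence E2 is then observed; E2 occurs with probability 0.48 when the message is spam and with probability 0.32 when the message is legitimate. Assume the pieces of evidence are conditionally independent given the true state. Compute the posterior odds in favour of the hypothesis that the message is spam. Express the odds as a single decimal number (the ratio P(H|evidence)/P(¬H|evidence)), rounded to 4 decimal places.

Prior odds = 4/40 = 0.10000.
Likelihood ratio for E1 = 0.49/0.14 = 3.5000.
Likelihood ratio for E2 = 0.48/0.32 = 1.5000.
Posterior odds = prior odds × LR₁ × LR₂ = 0.52500.

Posterior odds ≈ 0.5250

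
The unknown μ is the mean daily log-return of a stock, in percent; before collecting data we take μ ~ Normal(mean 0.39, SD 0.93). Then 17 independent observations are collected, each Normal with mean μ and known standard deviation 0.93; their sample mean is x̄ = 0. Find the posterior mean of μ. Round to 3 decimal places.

Prior precision 1/τ₀² = 1/0.93² = 1.15620; data precision n/σ² = 17/0.93² = 19.6555.
Posterior precision = 1.15620 + 19.6555 = 20.8117.
Posterior mean = (1.15620·0.39 + 19.6555·0) / 20.8117 = 0.022.

Posterior mean ≈ 0.022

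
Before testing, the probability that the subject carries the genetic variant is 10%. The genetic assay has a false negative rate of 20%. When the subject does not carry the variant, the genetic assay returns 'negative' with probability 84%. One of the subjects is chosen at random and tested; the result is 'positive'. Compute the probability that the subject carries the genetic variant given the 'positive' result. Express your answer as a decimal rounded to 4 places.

Let H be the event that the subject carries the genetic variant. P(H) = 0.1, so P(¬H) = 0.9. With E the 'positive' result, P(E|H) = 0.8 and P(E|¬H) = 0.16.
P(E) = 0.8·0.1 + 0.16·0.9 = 0.080000 + 0.14400 = 0.22400.
By Bayes' theorem, P(H|E) = 0.080000 / 0.22400 = 0.3571.

P(H | E) ≈ 0.3571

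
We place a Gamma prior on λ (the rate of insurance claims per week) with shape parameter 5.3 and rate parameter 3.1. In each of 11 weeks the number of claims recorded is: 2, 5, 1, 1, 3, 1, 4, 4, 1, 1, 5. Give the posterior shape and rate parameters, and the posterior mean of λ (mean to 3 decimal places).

Posterior: Gamma(shape=33.3, rate=14.1); mean ≈ 2.362

Total count ∑xᵢ = 28 over n = 11 weeks.
Gamma is conjugate to the Poisson likelihood: posterior is Gamma(shape = 5.3+28 = 33.3, rate = 3.1+11 = 14.1).
Posterior mean = shape/rate = 33.3/14.1 = 2.362.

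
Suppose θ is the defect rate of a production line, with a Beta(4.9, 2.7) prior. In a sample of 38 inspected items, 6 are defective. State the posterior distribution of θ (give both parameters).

The binomial likelihood is conjugate to the Beta prior: with 6 successes and 32 failures, the posterior is Beta(4.9+6, 2.7+32) = Beta(10.9, 34.7).

Posterior: Beta(10.9, 34.7)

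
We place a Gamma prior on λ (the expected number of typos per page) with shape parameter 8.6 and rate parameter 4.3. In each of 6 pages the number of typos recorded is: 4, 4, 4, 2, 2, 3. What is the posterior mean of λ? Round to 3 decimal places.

Posterior mean ≈ 2.680

The Poisson likelihood adds the total count to the shape and the number of exposure periods to the rate. Here ∑xᵢ = 19 and n = 6, so shape 8.6→27.6 and rate 4.3→10.3.
Posterior mean = shape/rate = 27.6/10.3 = 2.680.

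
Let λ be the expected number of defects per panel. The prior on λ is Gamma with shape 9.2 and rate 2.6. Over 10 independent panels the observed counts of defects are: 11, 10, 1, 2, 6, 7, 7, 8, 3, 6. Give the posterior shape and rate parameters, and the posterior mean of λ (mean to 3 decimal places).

Total count ∑xᵢ = 61 over n = 10 panels.
Gamma is conjugate to the Poisson likelihood: posterior is Gamma(shape = 9.2+61 = 70.2, rate = 2.6+10 = 12.6).
Posterior mean = shape/rate = 70.2/12.6 = 5.571.

Posterior: Gamma(shape=70.2, rate=12.6); mean ≈ 5.571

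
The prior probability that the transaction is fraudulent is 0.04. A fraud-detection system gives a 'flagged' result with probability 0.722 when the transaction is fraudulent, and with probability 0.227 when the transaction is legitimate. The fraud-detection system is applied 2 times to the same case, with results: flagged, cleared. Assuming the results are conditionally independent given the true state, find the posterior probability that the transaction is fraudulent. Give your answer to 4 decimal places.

Posterior P(H) ≈ 0.0455

Let H be the event that the transaction is fraudulent; start with P(H) = 0.04. P('flagged'|H) = 0.722, P('flagged'|¬H) = 0.227.
Update on result 1 ('flagged'): P(H) ← 0.722·0.0400 / (0.722·0.0400 + 0.227·0.9600) = 0.028880/0.24680 = 0.1170.
Update on result 2 ('cleared'): P(H) ← 0.278·0.1170 / (0.278·0.1170 + 0.773·0.8830) = 0.032531/0.71508 = 0.0455.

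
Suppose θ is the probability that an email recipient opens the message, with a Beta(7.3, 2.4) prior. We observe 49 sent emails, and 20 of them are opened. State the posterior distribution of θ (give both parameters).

Posterior: Beta(27.3, 31.4)

Observing 20 successes and 29 failures updates Beta(7.3, 2.4) by adding the success and failure counts to the two shape parameters: α = 7.3+20 = 27.3, β = 2.4+29 = 31.4.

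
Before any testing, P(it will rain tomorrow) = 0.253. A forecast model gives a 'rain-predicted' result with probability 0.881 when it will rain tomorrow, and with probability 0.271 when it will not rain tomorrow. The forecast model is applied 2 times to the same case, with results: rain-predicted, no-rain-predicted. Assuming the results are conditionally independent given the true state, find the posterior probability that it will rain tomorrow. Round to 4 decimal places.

Posterior P(H) ≈ 0.1524

With H the event that it will rain tomorrow, the joint likelihood of the observed sequence is P(data|H) = 0.881·0.119 = 0.10484 and P(data|¬H) = 0.271·0.729 = 0.19756.
Bayes: P(H|data) = 0.253·0.10484 / (0.253·0.10484 + 0.747·0.19756) = 0.026524/0.17410 = 0.1524.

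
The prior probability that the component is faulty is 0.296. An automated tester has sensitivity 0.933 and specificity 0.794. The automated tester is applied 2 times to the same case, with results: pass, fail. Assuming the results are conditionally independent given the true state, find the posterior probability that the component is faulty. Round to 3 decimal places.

Posterior P(H) ≈ 0.138

Let H be the event that the component is faulty; start with P(H) = 0.296. P('fail'|H) = 0.933, P('fail'|¬H) = 0.206.
Update on result 1 ('pass'): P(H) ← 0.067·0.2960 / (0.067·0.2960 + 0.794·0.7040) = 0.019832/0.57881 = 0.0343.
Update on result 2 ('fail'): P(H) ← 0.933·0.0343 / (0.933·0.0343 + 0.206·0.9657) = 0.031968/0.23091 = 0.1384.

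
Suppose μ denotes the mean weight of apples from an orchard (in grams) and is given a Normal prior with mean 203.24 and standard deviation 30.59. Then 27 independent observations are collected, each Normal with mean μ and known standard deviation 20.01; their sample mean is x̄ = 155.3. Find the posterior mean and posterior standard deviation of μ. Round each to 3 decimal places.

Prior precision 1/τ₀² = 1/30.59² = 0.00106866; data precision n/σ² = 27/20.01² = 0.0674326.
Posterior precision = 0.00106866 + 0.0674326 = 0.0685012, giving posterior SD = 1/√0.0685012 = 3.821.
Posterior mean = (0.00106866·203.24 + 0.0674326·155.3) / 0.0685012 = 156.048.

Posterior mean ≈ 156.048; posterior SD ≈ 3.821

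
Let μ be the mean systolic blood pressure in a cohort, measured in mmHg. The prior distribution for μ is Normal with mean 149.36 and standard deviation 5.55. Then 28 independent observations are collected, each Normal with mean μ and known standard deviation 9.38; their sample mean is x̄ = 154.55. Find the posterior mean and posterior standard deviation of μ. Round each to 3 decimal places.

Prior precision 1/τ₀² = 1/5.55² = 0.0324649; data precision n/σ² = 28/9.38² = 0.318238.
Posterior precision = 0.0324649 + 0.318238 = 0.350703, giving posterior SD = 1/√0.350703 = 1.689.
Posterior mean = (0.0324649·149.36 + 0.318238·154.55) / 0.350703 = 154.070.

Posterior mean ≈ 154.070; posterior SD ≈ 1.689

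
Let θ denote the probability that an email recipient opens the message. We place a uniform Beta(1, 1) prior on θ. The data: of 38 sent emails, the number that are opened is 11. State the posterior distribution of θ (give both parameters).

The binomial likelihood is conjugate to the Beta prior: with 11 successes and 27 failures, the posterior is Beta(1+11, 1+27) = Beta(12, 28).

Posterior: Beta(12, 28)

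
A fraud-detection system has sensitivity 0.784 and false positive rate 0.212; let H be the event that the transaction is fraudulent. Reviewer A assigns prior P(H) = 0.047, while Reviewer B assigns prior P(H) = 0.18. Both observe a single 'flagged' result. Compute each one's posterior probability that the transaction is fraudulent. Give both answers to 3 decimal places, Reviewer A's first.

P('+'|H) = 0.784, P('+'|¬H) = 0.212.
Reviewer A: numerator 0.784·0.047 = 0.036848; evidence = 0.036848+0.212·0.953 = 0.23888; posterior = 0.154.
Reviewer B: numerator 0.784·0.18 = 0.14112; evidence = 0.14112+0.212·0.82 = 0.31496; posterior = 0.448.

Reviewer A: 0.154; Reviewer B: 0.448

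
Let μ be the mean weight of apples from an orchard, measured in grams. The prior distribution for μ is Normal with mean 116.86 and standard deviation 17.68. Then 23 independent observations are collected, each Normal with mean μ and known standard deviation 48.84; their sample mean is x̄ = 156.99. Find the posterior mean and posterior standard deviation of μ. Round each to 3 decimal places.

With known σ, the Normal prior is conjugate. Weight on the data is w = (n/σ²)/(n/σ² + 1/τ₀²) = 0.00964221/(0.00964221+0.00319916) = 0.75087.
Posterior mean = w·x̄ + (1−w)·μ₀ = 0.75087·156.99 + 0.24913·116.86 = 146.992. Posterior variance = 1/(0.00964221+0.00319916) = 77.8733, so SD = 8.825.

Posterior mean ≈ 146.992; posterior SD ≈ 8.825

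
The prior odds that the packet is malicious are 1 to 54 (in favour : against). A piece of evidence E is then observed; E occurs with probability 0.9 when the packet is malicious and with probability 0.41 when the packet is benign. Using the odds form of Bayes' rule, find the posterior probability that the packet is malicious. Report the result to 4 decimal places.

Posterior probability ≈ 0.0391

Prior odds = 1/54 = 0.018519.
Likelihood ratio for E = 0.9/0.41 = 2.1951.
Posterior odds = prior odds × LR = 0.040650.
Posterior probability = odds/(1+odds) = 0.040650/1.0407 = 0.0391.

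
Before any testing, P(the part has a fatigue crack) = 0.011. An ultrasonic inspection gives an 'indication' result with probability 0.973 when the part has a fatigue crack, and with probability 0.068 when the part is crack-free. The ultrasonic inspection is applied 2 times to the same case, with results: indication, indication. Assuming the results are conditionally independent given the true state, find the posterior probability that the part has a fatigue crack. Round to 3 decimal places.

Posterior P(H) ≈ 0.695

Let H be the event that the part has a fatigue crack; start with P(H) = 0.011. P('indication'|H) = 0.973, P('indication'|¬H) = 0.068.
Update on result 1 ('indication'): P(H) ← 0.973·0.0110 / (0.973·0.0110 + 0.068·0.9890) = 0.010703/0.077955 = 0.1373.
Update on result 2 ('indication'): P(H) ← 0.973·0.1373 / (0.973·0.1373 + 0.068·0.8627) = 0.13359/0.19225 = 0.6949.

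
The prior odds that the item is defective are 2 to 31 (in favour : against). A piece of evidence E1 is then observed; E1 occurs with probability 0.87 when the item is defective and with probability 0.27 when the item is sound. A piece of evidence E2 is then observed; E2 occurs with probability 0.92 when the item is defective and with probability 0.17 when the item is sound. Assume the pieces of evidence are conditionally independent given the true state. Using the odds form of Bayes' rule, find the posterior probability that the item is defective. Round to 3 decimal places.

Posterior probability ≈ 0.529

Prior odds = 2/31 = 0.064516.
Likelihood ratio for E1 = 0.87/0.27 = 3.2222.
Likelihood ratio for E2 = 0.92/0.17 = 5.4118.
Posterior odds = prior odds × LR₁ × LR₂ = 1.1250.
Posterior probability = odds/(1+odds) = 1.1250/2.1250 = 0.529.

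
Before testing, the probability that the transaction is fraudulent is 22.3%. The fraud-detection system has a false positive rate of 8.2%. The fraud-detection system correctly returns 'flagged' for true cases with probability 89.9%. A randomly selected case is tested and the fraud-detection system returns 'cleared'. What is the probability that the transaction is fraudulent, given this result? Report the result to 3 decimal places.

P(H | E) ≈ 0.031

Write H for 'the transaction is fraudulent'. Prior odds H:¬H = 0.223/0.777 = 0.28700. For the 'cleared' outcome, the likelihood ratio is 0.101/0.918 = 0.11002.
Posterior odds = 0.28700 × 0.11002 = 0.031576, so P(H|E) = 0.031576/(1+0.031576) = 0.031.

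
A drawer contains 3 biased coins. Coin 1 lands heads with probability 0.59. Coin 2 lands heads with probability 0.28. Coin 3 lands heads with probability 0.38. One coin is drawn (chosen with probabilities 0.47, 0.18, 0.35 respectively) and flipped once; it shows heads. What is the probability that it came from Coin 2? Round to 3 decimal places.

Posterior probability ≈ 0.109

Tabulate prior·likelihood by source: [1] prior 0.47, lik 0.59, product 0.2773; [2] prior 0.18, lik 0.28, product 0.05040; [3] prior 0.35, lik 0.38, product 0.1330.
Normalizing constant = 0.46070; the posterior for Coin 2 is its product over the sum, 0.05040/0.46070 = 0.109.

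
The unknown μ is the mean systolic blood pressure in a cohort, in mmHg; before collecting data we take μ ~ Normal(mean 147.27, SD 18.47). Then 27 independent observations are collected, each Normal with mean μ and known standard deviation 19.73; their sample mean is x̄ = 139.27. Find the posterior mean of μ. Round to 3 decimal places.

Posterior mean ≈ 139.594

With known σ, the Normal prior is conjugate. Weight on the data is w = (n/σ²)/(n/σ² + 1/τ₀²) = 0.0693601/(0.0693601+0.00293134) = 0.95945.
Posterior mean = w·x̄ + (1−w)·μ₀ = 0.95945·139.27 + 0.040549·147.27 = 139.594.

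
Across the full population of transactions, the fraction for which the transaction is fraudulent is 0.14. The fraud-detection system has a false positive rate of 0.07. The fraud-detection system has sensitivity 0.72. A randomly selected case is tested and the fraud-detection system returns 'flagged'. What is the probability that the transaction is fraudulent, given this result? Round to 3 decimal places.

Let H be the event that the transaction is fraudulent. P(H) = 0.14, so P(¬H) = 0.86. With E the 'flagged' result, P(E|H) = 0.72 and P(E|¬H) = 0.07.
P(E) = 0.72·0.14 + 0.07·0.86 = 0.10080 + 0.060200 = 0.16100.
By Bayes' theorem, P(H|E) = 0.10080 / 0.16100 = 0.626.

P(H | E) ≈ 0.626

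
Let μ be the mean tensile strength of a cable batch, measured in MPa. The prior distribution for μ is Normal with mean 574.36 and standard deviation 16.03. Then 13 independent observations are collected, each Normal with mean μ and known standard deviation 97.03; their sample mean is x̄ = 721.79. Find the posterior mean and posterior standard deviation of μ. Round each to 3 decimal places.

With known σ, the Normal prior is conjugate. Weight on the data is w = (n/σ²)/(n/σ² + 1/τ₀²) = 0.00138080/(0.00138080+0.00389164) = 0.26189.
Posterior mean = w·x̄ + (1−w)·μ₀ = 0.26189·721.79 + 0.73811·574.36 = 612.970. Posterior variance = 1/(0.00138080+0.00389164) = 189.665, so SD = 13.772.

Posterior mean ≈ 612.970; posterior SD ≈ 13.772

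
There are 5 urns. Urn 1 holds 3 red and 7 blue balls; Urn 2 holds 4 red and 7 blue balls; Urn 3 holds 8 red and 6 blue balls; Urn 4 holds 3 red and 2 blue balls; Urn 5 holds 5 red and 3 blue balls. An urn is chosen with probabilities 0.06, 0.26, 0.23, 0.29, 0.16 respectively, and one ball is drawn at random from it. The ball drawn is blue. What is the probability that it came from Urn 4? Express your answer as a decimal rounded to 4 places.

Posterior probability ≈ 0.2407

P(blue|Urn 1) = 0.7; P(blue|Urn 2) = 0.6364; P(blue|Urn 3) = 0.4286; P(blue|Urn 4) = 0.4; P(blue|Urn 5) = 0.375.
Prior × likelihood for each source: 0.06·0.7=0.04200, 0.26·0.6364=0.1655, 0.23·0.4286=0.09857, 0.29·0.4=0.1160, 0.16·0.375=0.06000. Summing gives P(blue) = 0.48203.
P(Urn 4 | blue) = 0.1160 / 0.48203 = 0.2407.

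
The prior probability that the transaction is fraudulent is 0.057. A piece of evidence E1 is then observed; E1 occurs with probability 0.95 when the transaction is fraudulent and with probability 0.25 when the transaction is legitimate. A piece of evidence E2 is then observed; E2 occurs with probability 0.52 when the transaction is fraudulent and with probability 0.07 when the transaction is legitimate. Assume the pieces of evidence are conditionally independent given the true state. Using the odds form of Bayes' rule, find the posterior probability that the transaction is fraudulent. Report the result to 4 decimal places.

Prior odds = 0.057/(1−0.057) = 0.060445.
Likelihood ratio for E1 = 0.95/0.25 = 3.8000.
Likelihood ratio for E2 = 0.52/0.07 = 7.4286.
Posterior odds = prior odds × LR₁ × LR₂ = 1.7063.
Posterior probability = odds/(1+odds) = 1.7063/2.7063 = 0.6305.

Posterior probability ≈ 0.6305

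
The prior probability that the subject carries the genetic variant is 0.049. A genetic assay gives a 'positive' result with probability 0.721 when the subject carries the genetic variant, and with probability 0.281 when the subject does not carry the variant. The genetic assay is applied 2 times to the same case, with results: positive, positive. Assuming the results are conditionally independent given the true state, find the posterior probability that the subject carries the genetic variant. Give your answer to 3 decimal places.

Posterior P(H) ≈ 0.253

With H the event that the subject carries the genetic variant, the joint likelihood of the observed sequence is P(data|H) = 0.721·0.721 = 0.51984 and P(data|¬H) = 0.281·0.281 = 0.078961.
Bayes: P(H|data) = 0.049·0.51984 / (0.049·0.51984 + 0.951·0.078961) = 0.025472/0.10056 = 0.2533.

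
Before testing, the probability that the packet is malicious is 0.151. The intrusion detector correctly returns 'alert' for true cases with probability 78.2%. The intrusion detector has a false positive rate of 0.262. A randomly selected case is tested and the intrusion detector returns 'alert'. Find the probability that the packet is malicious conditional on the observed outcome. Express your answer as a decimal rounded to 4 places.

Let H be the event that the packet is malicious. P(H) = 0.151, so P(¬H) = 0.849. With E the 'alert' result, P(E|H) = 0.782 and P(E|¬H) = 0.262.
P(E) = 0.782·0.151 + 0.262·0.849 = 0.11808 + 0.22244 = 0.34052.
By Bayes' theorem, P(H|E) = 0.11808 / 0.34052 = 0.3468.

P(H | E) ≈ 0.3468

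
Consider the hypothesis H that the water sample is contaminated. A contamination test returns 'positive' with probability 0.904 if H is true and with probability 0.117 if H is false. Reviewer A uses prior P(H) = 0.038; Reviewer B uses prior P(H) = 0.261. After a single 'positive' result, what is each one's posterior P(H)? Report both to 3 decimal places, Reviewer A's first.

The likelihood ratio for a 'positive' result is 0.904/0.117 = 7.7265.
Reviewer A: prior odds 0.038/0.962 = 0.039501; posterior odds 0.30520; posterior probability 0.234.
Reviewer B: prior odds 0.261/0.739 = 0.35318; posterior odds 2.7288; posterior probability 0.732.

Reviewer A: 0.234; Reviewer B: 0.732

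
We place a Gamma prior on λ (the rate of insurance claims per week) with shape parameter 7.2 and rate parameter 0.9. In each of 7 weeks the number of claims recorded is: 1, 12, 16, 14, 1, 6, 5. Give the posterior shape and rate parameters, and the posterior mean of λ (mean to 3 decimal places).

Total count ∑xᵢ = 55 over n = 7 weeks.
Gamma is conjugate to the Poisson likelihood: posterior is Gamma(shape = 7.2+55 = 62.2, rate = 0.9+7 = 7.9).
Posterior mean = shape/rate = 62.2/7.9 = 7.873.

Posterior: Gamma(shape=62.2, rate=7.9); mean ≈ 7.873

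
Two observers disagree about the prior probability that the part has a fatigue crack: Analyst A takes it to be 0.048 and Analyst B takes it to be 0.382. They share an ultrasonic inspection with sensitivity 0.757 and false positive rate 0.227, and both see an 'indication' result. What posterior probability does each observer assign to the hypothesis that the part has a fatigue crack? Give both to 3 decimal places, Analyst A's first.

The likelihood ratio for an 'indication' result is 0.757/0.227 = 3.3348.
Analyst A: prior odds 0.048/0.952 = 0.050420; posterior odds 0.16814; posterior probability 0.144.
Analyst B: prior odds 0.382/0.618 = 0.61812; posterior odds 2.0613; posterior probability 0.673.

Analyst A: 0.144; Analyst B: 0.673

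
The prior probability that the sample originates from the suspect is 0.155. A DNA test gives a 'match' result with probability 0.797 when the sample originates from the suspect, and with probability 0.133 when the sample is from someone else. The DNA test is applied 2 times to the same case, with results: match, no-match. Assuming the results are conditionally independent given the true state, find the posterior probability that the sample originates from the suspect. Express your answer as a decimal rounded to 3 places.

Posterior P(H) ≈ 0.205

Let H be the event that the sample originates from the suspect; start with P(H) = 0.155. P('match'|H) = 0.797, P('match'|¬H) = 0.133.
Update on result 1 ('match'): P(H) ← 0.797·0.1550 / (0.797·0.1550 + 0.133·0.8450) = 0.12354/0.23592 = 0.5236.
Update on result 2 ('no-match'): P(H) ← 0.203·0.5236 / (0.203·0.5236 + 0.867·0.4764) = 0.10630/0.51931 = 0.2047.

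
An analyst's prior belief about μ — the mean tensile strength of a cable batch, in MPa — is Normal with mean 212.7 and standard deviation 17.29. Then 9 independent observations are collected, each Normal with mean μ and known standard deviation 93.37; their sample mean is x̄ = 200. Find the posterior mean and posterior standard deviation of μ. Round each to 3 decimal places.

With known σ, the Normal prior is conjugate. Weight on the data is w = (n/σ²)/(n/σ² + 1/τ₀²) = 0.00103235/(0.00103235+0.00334511) = 0.23583.
Posterior mean = w·x̄ + (1−w)·μ₀ = 0.23583·200 + 0.76417·212.7 = 209.705. Posterior variance = 1/(0.00103235+0.00334511) = 228.443, so SD = 15.114.

Posterior mean ≈ 209.705; posterior SD ≈ 15.114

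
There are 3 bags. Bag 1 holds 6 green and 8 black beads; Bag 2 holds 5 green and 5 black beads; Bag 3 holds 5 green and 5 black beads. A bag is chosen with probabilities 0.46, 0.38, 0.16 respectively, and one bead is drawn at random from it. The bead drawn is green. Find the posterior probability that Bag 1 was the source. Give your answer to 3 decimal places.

P(green|Bag 1) = 0.4286; P(green|Bag 2) = 0.5; P(green|Bag 3) = 0.5.
Prior × likelihood for each source: 0.46·0.4286=0.1971, 0.38·0.5=0.1900, 0.16·0.5=0.08000. Summing gives P(green) = 0.46714.
P(Bag 1 | green) = 0.1971 / 0.46714 = 0.422.

Posterior probability ≈ 0.422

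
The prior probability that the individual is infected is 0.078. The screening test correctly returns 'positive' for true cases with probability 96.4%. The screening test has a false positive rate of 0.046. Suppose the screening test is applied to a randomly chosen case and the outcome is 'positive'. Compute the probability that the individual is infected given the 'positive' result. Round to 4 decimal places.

P(H | E) ≈ 0.6394

Let H be the event that the individual is infected. P(H) = 0.078, so P(¬H) = 0.922. With E the 'positive' result, P(E|H) = 0.964 and P(E|¬H) = 0.046.
P(E) = 0.964·0.078 + 0.046·0.922 = 0.075192 + 0.042412 = 0.11760.
By Bayes' theorem, P(H|E) = 0.075192 / 0.11760 = 0.6394.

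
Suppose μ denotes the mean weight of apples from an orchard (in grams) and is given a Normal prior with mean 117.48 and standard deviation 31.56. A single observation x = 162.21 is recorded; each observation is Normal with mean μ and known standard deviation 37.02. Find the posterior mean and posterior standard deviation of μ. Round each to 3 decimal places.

With known σ, the Normal prior is conjugate. Weight on the data is w = (n/σ²)/(n/σ² + 1/τ₀²) = 0.00072967/(0.00072967+0.00100398) = 0.42089.
Posterior mean = w·x̄ + (1−w)·μ₀ = 0.42089·162.21 + 0.57911·117.48 = 136.306. Posterior variance = 1/(0.00072967+0.00100398) = 576.817, so SD = 24.017.

Posterior mean ≈ 136.306; posterior SD ≈ 24.017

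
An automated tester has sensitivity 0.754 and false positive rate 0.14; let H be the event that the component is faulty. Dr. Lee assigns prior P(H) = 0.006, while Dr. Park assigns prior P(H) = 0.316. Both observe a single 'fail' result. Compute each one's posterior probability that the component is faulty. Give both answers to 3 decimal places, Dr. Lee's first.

Dr. Lee: 0.031; Dr. Park: 0.713

P('+'|H) = 0.754, P('+'|¬H) = 0.14.
Dr. Lee: numerator 0.754·0.006 = 0.0045240; evidence = 0.0045240+0.14·0.994 = 0.14368; posterior = 0.031.
Dr. Park: numerator 0.754·0.316 = 0.23826; evidence = 0.23826+0.14·0.684 = 0.33402; posterior = 0.713.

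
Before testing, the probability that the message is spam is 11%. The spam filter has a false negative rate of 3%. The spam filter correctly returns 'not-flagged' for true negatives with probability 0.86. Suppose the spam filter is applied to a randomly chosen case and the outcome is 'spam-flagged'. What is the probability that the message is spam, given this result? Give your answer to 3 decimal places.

Let H be the event that the message is spam. P(H) = 0.11, so P(¬H) = 0.89. With E the 'spam-flagged' result, P(E|H) = 0.97 and P(E|¬H) = 0.14.
P(E) = 0.97·0.11 + 0.14·0.89 = 0.10670 + 0.12460 = 0.23130.
By Bayes' theorem, P(H|E) = 0.10670 / 0.23130 = 0.461.

P(H | E) ≈ 0.461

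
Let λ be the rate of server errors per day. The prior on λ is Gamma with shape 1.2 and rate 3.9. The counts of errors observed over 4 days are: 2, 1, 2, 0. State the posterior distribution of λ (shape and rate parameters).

Posterior: Gamma(shape=6.2, rate=7.9)

The Poisson likelihood adds the total count to the shape and the number of exposure periods to the rate. Here ∑xᵢ = 5 and n = 4, so shape 1.2→6.2 and rate 3.9→7.9.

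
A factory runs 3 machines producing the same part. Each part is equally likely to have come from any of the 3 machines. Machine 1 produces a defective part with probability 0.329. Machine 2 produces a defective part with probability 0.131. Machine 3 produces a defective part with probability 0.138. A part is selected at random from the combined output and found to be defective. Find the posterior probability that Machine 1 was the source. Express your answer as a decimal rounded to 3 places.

Posterior probability ≈ 0.550

Tabulate prior·likelihood by source: [1] prior 0.333333, lik 0.329, product 0.1097; [2] prior 0.333333, lik 0.131, product 0.04367; [3] prior 0.333333, lik 0.138, product 0.04600.
Normalizing constant = 0.19933; the posterior for Machine 1 is its product over the sum, 0.1097/0.19933 = 0.550.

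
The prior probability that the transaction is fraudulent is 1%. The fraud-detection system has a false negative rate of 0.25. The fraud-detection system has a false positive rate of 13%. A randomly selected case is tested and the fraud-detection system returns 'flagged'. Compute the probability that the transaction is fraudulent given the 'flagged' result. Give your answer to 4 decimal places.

Write H for 'the transaction is fraudulent'. Prior odds H:¬H = 0.01/0.99 = 0.010101. For the 'flagged' outcome, the likelihood ratio is 0.75/0.13 = 5.7692.
Posterior odds = 0.010101 × 5.7692 = 0.058275, so P(H|E) = 0.058275/(1+0.058275) = 0.0551.

P(H | E) ≈ 0.0551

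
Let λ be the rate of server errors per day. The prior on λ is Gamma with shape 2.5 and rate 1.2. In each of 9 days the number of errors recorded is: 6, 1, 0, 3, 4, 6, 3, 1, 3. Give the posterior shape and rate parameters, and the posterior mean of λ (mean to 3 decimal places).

Posterior: Gamma(shape=29.5, rate=10.2); mean ≈ 2.892

The Poisson likelihood adds the total count to the shape and the number of exposure periods to the rate. Here ∑xᵢ = 27 and n = 9, so shape 2.5→29.5 and rate 1.2→10.2.
Posterior mean = shape/rate = 29.5/10.2 = 2.892.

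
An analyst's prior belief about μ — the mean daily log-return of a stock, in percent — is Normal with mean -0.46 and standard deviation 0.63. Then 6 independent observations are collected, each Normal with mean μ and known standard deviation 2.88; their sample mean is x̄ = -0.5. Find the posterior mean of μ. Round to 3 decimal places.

With known σ, the Normal prior is conjugate. Weight on the data is w = (n/σ²)/(n/σ² + 1/τ₀²) = 0.723380/(0.723380+2.51953) = 0.22307.
Posterior mean = w·x̄ + (1−w)·μ₀ = 0.22307·-0.5 + 0.77693·-0.46 = -0.469.

Posterior mean ≈ -0.469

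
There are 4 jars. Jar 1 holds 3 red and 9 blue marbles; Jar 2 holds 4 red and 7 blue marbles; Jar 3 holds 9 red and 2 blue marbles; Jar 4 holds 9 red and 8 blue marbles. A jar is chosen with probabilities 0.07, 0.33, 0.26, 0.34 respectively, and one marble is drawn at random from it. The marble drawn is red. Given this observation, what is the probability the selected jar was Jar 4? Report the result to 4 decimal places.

Tabulate prior·likelihood by source: [1] prior 0.07, lik 0.25, product 0.01750; [2] prior 0.33, lik 0.3636, product 0.1200; [3] prior 0.26, lik 0.8182, product 0.2127; [4] prior 0.34, lik 0.5294, product 0.1800.
Normalizing constant = 0.53023; the posterior for Jar 4 is its product over the sum, 0.1800/0.53023 = 0.3395.

Posterior probability ≈ 0.3395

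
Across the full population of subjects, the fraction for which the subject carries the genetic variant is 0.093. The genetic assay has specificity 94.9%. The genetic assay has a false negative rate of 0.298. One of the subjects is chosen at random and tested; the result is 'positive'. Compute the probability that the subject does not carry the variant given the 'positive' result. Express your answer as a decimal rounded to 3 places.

Write H for 'the subject carries the genetic variant'. Prior odds H:¬H = 0.093/0.907 = 0.10254. For the 'positive' outcome, the likelihood ratio is 0.702/0.051 = 13.765.
Posterior odds = 0.10254 × 13.765 = 1.4114, so P(H|E) = 1.4114/(1+1.4114) = 0.585. Then P(¬H|E) = 1 − 0.585 = 0.415.

P(¬H | E) ≈ 0.415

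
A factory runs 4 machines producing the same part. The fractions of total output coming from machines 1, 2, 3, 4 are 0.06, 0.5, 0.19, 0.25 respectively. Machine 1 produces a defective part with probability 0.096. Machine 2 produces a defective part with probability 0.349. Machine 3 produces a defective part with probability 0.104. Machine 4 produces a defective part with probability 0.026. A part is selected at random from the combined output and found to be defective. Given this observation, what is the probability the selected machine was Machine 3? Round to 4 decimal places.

Tabulate prior·likelihood by source: [1] prior 0.06, lik 0.096, product 0.005760; [2] prior 0.5, lik 0.349, product 0.1745; [3] prior 0.19, lik 0.104, product 0.01976; [4] prior 0.25, lik 0.026, product 0.006500.
Normalizing constant = 0.20652; the posterior for Machine 3 is its product over the sum, 0.01976/0.20652 = 0.0957.

Posterior probability ≈ 0.0957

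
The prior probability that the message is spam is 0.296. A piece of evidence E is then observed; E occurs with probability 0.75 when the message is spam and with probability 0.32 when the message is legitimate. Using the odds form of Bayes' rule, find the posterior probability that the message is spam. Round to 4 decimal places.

Prior odds = 0.296/(1−0.296) = 0.42045. In log-odds, ln(0.42045) = -0.86642.
Add log likelihood ratio: ln(2.3438) = 0.85175.
Posterior log-odds = -0.014667, so posterior odds = exp(-0.014667) = 0.98544. Converting, P(H|E) = 0.98544/1.9854 = 0.4963.

Posterior probability ≈ 0.4963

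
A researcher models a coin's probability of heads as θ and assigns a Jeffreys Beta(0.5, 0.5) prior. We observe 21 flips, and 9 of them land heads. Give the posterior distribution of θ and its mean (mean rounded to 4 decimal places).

Posterior: Beta(9.5, 12.5); mean ≈ 0.4318

Observing 9 successes and 12 failures updates Beta(0.5, 0.5) by adding the success and failure counts to the two shape parameters: α = 0.5+9 = 9.5, β = 0.5+12 = 12.5.
E[θ | data] = 9.5/(9.5+12.5) = 0.4318.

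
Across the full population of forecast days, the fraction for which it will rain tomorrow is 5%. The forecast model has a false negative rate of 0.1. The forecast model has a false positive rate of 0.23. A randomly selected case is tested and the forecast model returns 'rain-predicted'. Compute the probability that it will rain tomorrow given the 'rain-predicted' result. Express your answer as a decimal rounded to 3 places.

Write H for 'it will rain tomorrow'. Prior odds H:¬H = 0.05/0.95 = 0.052632. For the 'rain-predicted' outcome, the likelihood ratio is 0.9/0.23 = 3.9130.
Posterior odds = 0.052632 × 3.9130 = 0.20595, so P(H|E) = 0.20595/(1+0.20595) = 0.171.

P(H | E) ≈ 0.171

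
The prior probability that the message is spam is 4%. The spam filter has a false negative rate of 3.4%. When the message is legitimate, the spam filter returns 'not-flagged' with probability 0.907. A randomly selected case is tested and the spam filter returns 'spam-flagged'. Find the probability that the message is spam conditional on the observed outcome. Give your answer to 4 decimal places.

Let H be the event that the message is spam. P(H) = 0.04, so P(¬H) = 0.96. With E the 'spam-flagged' result, P(E|H) = 0.966 and P(E|¬H) = 0.093.
P(E) = 0.966·0.04 + 0.093·0.96 = 0.038640 + 0.089280 = 0.12792.
By Bayes' theorem, P(H|E) = 0.038640 / 0.12792 = 0.3021.

P(H | E) ≈ 0.3021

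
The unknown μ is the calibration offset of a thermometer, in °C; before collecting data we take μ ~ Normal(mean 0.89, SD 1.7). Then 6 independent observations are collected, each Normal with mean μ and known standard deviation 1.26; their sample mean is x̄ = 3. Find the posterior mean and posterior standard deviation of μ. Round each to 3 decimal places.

Posterior mean ≈ 2.823; posterior SD ≈ 0.492

Prior precision 1/τ₀² = 1/1.7² = 0.346021; data precision n/σ² = 6/1.26² = 3.77929.
Posterior precision = 0.346021 + 3.77929 = 4.12531, giving posterior SD = 1/√4.12531 = 0.492.
Posterior mean = (0.346021·0.89 + 3.77929·3) / 4.12531 = 2.823.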